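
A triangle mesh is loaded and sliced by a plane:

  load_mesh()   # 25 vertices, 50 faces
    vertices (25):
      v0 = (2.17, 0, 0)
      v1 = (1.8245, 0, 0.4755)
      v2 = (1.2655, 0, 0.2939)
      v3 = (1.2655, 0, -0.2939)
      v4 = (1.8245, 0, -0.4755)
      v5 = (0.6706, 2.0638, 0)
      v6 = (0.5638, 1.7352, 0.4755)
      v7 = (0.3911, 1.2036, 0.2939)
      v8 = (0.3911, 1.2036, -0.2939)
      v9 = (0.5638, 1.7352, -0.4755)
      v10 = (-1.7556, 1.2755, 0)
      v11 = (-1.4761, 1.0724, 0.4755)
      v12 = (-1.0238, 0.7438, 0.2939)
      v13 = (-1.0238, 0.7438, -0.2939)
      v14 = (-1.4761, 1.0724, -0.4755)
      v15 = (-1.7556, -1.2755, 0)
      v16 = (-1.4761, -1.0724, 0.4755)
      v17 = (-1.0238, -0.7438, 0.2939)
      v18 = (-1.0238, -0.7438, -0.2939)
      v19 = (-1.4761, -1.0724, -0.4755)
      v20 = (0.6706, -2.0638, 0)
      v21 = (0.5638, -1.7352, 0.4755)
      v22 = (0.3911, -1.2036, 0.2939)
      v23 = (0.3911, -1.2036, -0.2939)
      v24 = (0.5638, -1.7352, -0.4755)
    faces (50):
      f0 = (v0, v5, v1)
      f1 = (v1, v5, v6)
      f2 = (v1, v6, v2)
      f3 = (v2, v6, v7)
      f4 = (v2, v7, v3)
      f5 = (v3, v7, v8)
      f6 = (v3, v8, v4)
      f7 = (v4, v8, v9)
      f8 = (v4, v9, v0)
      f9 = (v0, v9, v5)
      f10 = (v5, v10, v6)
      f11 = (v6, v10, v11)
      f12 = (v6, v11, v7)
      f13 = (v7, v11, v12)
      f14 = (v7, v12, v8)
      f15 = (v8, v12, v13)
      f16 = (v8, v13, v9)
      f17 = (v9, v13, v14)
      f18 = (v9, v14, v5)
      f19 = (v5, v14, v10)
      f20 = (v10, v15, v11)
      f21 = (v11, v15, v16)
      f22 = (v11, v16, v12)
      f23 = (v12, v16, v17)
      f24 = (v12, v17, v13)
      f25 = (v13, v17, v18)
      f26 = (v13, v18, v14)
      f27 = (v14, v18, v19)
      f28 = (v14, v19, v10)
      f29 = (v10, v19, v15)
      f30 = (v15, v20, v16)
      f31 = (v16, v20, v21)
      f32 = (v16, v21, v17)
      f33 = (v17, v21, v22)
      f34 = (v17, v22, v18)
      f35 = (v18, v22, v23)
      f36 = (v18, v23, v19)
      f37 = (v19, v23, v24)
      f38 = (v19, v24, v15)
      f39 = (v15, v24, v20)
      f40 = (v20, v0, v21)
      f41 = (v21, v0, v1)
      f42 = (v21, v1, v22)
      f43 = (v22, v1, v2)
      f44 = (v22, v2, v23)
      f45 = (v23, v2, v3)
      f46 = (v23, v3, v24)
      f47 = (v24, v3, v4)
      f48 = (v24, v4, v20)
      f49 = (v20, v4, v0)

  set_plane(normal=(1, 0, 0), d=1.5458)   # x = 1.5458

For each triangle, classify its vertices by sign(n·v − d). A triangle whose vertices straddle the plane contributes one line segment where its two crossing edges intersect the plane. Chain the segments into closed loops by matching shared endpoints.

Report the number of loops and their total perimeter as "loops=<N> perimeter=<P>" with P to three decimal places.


Straddling triangles (14 of 50):
  (v0,v5,v1) [+-+] → (1.5458, 0.85916, 0)–(1.5458, 0.498467, 0.360653)  len=0.5101
  (v1,v5,v6) [+--] → (1.5458, 0.498467, 0.360653)–(1.5458, 0.383597, 0.4755)  len=0.1624
  (v1,v6,v2) [+--] → (1.5458, 0.383597, 0.4755)–(1.5458, 0, 0.38496)  len=0.3941
  (v3,v8,v4) [--+] → (1.5458, 0.234019, -0.440191)–(1.5458, 0, -0.38496)  len=0.2404
  (v4,v8,v9) [+--] → (1.5458, 0.234019, -0.440191)–(1.5458, 0.383597, -0.4755)  len=0.1537
  (v4,v9,v0) [+-+] → (1.5458, 0.383597, -0.4755)–(1.5458, 0.674332, -0.184788)  len=0.4111
  (v0,v9,v5) [+--] → (1.5458, 0.674332, -0.184788)–(1.5458, 0.85916, 0)  len=0.2614
  (v20,v0,v21) [-+-] → (1.5458, -0.85916, 0)–(1.5458, -0.674332, 0.184788)  len=0.2614
  (v21,v0,v1) [-++] → (1.5458, -0.674332, 0.184788)–(1.5458, -0.383597, 0.4755)  len=0.4111
  (v21,v1,v22) [-+-] → (1.5458, -0.383597, 0.4755)–(1.5458, -0.234019, 0.440191)  len=0.1537
  (v22,v1,v2) [-+-] → (1.5458, -0.234019, 0.440191)–(1.5458, 0, 0.38496)  len=0.2404
  (v24,v3,v4) [--+] → (1.5458, 0, -0.38496)–(1.5458, -0.383597, -0.4755)  len=0.3941
  (v24,v4,v20) [-+-] → (1.5458, -0.383597, -0.4755)–(1.5458, -0.498467, -0.360653)  len=0.1624
  (v20,v4,v0) [-++] → (1.5458, -0.498467, -0.360653)–(1.5458, -0.85916, 0)  len=0.5101

Chained into 1 loop(s):
  loop 1: 14 segments, perimeter = 4.2666
Total perimeter = 4.267

loops=1 perimeter=4.267


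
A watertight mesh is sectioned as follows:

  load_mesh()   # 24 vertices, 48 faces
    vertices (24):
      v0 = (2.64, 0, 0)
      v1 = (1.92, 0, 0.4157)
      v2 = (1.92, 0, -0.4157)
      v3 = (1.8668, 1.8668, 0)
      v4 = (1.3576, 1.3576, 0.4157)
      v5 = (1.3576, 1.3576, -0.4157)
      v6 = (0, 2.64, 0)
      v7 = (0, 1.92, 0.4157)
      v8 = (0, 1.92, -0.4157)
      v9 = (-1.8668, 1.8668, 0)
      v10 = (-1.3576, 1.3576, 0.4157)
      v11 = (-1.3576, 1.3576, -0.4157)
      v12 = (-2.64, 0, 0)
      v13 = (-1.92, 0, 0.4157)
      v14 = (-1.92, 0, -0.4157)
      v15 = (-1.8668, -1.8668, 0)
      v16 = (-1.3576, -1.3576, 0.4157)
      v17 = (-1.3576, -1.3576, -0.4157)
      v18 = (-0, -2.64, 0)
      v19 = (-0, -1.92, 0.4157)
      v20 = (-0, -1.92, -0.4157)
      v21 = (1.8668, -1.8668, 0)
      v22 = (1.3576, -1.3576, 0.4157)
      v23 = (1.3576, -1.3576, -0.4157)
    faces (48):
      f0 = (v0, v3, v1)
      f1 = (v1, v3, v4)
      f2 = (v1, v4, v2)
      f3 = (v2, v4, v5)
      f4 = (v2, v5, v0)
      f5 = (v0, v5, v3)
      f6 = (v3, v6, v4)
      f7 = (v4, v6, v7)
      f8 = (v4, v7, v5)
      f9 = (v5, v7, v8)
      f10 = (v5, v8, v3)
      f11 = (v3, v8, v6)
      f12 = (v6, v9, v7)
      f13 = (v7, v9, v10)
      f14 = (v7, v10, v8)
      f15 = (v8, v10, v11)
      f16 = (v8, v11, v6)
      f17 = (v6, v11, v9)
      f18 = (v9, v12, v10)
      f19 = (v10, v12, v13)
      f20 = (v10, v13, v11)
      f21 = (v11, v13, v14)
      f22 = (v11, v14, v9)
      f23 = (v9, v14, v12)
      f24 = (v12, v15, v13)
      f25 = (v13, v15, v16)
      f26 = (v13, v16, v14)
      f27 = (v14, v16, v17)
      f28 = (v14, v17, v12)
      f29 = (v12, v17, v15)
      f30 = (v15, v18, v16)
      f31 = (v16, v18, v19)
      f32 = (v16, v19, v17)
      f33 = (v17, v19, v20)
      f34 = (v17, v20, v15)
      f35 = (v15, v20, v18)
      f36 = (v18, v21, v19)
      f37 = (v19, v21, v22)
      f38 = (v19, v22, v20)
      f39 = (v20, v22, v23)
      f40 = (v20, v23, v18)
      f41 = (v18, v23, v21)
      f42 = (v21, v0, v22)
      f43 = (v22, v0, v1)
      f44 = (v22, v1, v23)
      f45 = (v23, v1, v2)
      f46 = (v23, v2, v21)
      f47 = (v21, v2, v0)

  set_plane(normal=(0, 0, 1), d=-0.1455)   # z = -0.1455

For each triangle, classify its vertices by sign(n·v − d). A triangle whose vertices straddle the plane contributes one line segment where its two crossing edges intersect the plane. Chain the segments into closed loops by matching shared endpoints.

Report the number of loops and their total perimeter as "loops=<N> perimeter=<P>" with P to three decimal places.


Straddling triangles (32 of 48):
  (v1,v4,v2) [++-] → (1.73722, 0.441212, -0.1455)–(1.92, 0, -0.1455)  len=0.4776
  (v2,v4,v5) [-+-] → (1.73722, 0.441212, -0.1455)–(1.3576, 1.3576, -0.1455)  len=0.9919
  (v2,v5,v0) [--+] → (2.19114, 0.475176, -0.1455)–(2.38799, 0, -0.1455)  len=0.5143
  (v0,v5,v3) [+-+] → (2.19114, 0.475176, -0.1455)–(1.68857, 1.68857, -0.1455)  len=1.3134
  (v4,v7,v5) [++-] → (0.916388, 1.54038, -0.1455)–(1.3576, 1.3576, -0.1455)  len=0.4776
  (v5,v7,v8) [-+-] → (0.916388, 1.54038, -0.1455)–(0, 1.92, -0.1455)  len=0.9919
  (v5,v8,v3) [--+] → (1.2134, 1.88542, -0.1455)–(1.68857, 1.68857, -0.1455)  len=0.5143
  (v3,v8,v6) [+-+] → (1.2134, 1.88542, -0.1455)–(0, 2.38799, -0.1455)  len=1.3134
  (v7,v10,v8) [++-] → (-0.441212, 1.73722, -0.1455)–(0, 1.92, -0.1455)  len=0.4776
  (v8,v10,v11) [-+-] → (-0.441212, 1.73722, -0.1455)–(-1.3576, 1.3576, -0.1455)  len=0.9919
  (v8,v11,v6) [--+] → (-0.475176, 2.19114, -0.1455)–(0, 2.38799, -0.1455)  len=0.5143
  (v6,v11,v9) [+-+] → (-0.475176, 2.19114, -0.1455)–(-1.68857, 1.68857, -0.1455)  len=1.3134
  (v10,v13,v11) [++-] → (-1.54038, 0.916388, -0.1455)–(-1.3576, 1.3576, -0.1455)  len=0.4776
  (v11,v13,v14) [-+-] → (-1.54038, 0.916388, -0.1455)–(-1.92, 0, -0.1455)  len=0.9919
  (v11,v14,v9) [--+] → (-1.88542, 1.2134, -0.1455)–(-1.68857, 1.68857, -0.1455)  len=0.5143
  (v9,v14,v12) [+-+] → (-1.88542, 1.2134, -0.1455)–(-2.38799, 0, -0.1455)  len=1.3134
  (v13,v16,v14) [++-] → (-1.73722, -0.441212, -0.1455)–(-1.92, 0, -0.1455)  len=0.4776
  (v14,v16,v17) [-+-] → (-1.73722, -0.441212, -0.1455)–(-1.3576, -1.3576, -0.1455)  len=0.9919
  (v14,v17,v12) [--+] → (-2.19114, -0.475176, -0.1455)–(-2.38799, 0, -0.1455)  len=0.5143
  (v12,v17,v15) [+-+] → (-2.19114, -0.475176, -0.1455)–(-1.68857, -1.68857, -0.1455)  len=1.3134
  (v16,v19,v17) [++-] → (-0.916388, -1.54038, -0.1455)–(-1.3576, -1.3576, -0.1455)  len=0.4776
  (v17,v19,v20) [-+-] → (-0.916388, -1.54038, -0.1455)–(0, -1.92, -0.1455)  len=0.9919
  (v17,v20,v15) [--+] → (-1.2134, -1.88542, -0.1455)–(-1.68857, -1.68857, -0.1455)  len=0.5143
  (v15,v20,v18) [+-+] → (-1.2134, -1.88542, -0.1455)–(0, -2.38799, -0.1455)  len=1.3134
  (v19,v22,v20) [++-] → (0.441212, -1.73722, -0.1455)–(0, -1.92, -0.1455)  len=0.4776
  (v20,v22,v23) [-+-] → (0.441212, -1.73722, -0.1455)–(1.3576, -1.3576, -0.1455)  len=0.9919
  (v20,v23,v18) [--+] → (0.475176, -2.19114, -0.1455)–(0, -2.38799, -0.1455)  len=0.5143
  (v18,v23,v21) [+-+] → (0.475176, -2.19114, -0.1455)–(1.68857, -1.68857, -0.1455)  len=1.3134
  (v22,v1,v23) [++-] → (1.54038, -0.916388, -0.1455)–(1.3576, -1.3576, -0.1455)  len=0.4776
  (v23,v1,v2) [-+-] → (1.54038, -0.916388, -0.1455)–(1.92, 0, -0.1455)  len=0.9919
  (v23,v2,v21) [--+] → (1.88542, -1.2134, -0.1455)–(1.68857, -1.68857, -0.1455)  len=0.5143
  (v21,v2,v0) [+-+] → (1.88542, -1.2134, -0.1455)–(2.38799, 0, -0.1455)  len=1.3134

Chained into 2 loop(s):
  loop 1: 16 segments, perimeter = 11.7558
  loop 2: 16 segments, perimeter = 14.6216
Total perimeter = 26.377

loops=2 perimeter=26.377


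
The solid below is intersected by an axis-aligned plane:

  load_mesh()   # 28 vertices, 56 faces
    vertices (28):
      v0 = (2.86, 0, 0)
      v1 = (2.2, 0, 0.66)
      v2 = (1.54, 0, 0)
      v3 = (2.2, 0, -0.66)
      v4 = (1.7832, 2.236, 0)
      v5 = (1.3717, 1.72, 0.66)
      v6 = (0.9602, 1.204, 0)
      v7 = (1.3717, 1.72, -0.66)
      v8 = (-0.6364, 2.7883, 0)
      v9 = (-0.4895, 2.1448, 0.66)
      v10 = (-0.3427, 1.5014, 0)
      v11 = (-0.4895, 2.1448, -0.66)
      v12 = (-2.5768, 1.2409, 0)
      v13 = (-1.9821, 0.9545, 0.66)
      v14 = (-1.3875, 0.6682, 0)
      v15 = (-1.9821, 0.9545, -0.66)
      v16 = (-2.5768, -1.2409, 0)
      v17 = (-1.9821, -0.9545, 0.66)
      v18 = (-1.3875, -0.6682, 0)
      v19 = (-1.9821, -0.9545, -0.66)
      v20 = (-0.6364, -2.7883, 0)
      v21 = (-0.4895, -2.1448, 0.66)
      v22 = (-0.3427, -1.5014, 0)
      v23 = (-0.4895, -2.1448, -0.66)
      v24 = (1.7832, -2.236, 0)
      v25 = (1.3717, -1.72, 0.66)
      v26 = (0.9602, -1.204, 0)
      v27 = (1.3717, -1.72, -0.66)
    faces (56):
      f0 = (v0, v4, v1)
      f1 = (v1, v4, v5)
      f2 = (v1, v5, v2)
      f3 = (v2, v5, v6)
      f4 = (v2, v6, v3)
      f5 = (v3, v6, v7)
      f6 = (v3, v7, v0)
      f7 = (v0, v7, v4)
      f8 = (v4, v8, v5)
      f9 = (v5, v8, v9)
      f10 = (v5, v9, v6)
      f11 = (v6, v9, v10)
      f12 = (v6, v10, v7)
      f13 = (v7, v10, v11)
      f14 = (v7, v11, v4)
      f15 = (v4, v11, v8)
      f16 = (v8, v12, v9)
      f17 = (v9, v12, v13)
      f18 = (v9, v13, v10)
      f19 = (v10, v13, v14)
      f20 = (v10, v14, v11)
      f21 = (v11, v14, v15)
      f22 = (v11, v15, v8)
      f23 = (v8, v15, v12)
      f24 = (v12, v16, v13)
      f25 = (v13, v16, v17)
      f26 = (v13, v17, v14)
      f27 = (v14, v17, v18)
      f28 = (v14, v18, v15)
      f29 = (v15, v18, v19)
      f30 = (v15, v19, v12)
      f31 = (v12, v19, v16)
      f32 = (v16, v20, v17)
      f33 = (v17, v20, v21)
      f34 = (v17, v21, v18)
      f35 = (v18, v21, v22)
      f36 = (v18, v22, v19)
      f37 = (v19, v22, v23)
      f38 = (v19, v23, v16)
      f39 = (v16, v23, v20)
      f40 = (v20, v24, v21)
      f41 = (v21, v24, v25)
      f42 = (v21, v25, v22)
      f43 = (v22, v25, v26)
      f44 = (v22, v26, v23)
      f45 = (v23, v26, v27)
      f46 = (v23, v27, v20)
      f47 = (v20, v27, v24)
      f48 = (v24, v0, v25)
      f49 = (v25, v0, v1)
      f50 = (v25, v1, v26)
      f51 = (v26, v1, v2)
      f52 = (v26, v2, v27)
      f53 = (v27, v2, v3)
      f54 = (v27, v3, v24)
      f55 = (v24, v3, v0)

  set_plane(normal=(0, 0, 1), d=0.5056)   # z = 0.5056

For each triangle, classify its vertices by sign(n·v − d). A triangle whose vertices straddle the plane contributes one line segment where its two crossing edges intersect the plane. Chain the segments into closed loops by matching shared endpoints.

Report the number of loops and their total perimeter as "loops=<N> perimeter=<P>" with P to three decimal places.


Straddling triangles (28 of 56):
  (v0,v4,v1) [--+] → (2.10249, 0.523088, 0.5056)–(2.3544, 0, 0.5056)  len=0.5806
  (v1,v4,v5) [+-+] → (2.10249, 0.523088, 0.5056)–(1.46797, 1.84071, 0.5056)  len=1.4624
  (v1,v5,v2) [++-] → (1.41107, 1.31762, 0.5056)–(2.0456, 0, 0.5056)  len=1.4624
  (v2,v5,v6) [-+-] → (1.41107, 1.31762, 0.5056)–(1.27543, 1.59929, 0.5056)  len=0.3126
  (v4,v8,v5) [--+] → (0.901926, 1.96992, 0.5056)–(1.46797, 1.84071, 0.5056)  len=0.5806
  (v5,v8,v9) [+-+] → (0.901926, 1.96992, 0.5056)–(-0.523866, 2.29534, 0.5056)  len=1.4625
  (v5,v9,v6) [++-] → (-0.150358, 1.92471, 0.5056)–(1.27543, 1.59929, 0.5056)  len=1.4625
  (v6,v9,v10) [-+-] → (-0.150358, 1.92471, 0.5056)–(-0.455158, 1.99428, 0.5056)  len=0.3126
  (v8,v12,v9) [--+] → (-0.977802, 1.93334, 0.5056)–(-0.523866, 2.29534, 0.5056)  len=0.5806
  (v9,v12,v13) [+-+] → (-0.977802, 1.93334, 0.5056)–(-2.12122, 1.0215, 0.5056)  len=1.4625
  (v9,v13,v10) [++-] → (-1.59858, 1.08244, 0.5056)–(-0.455158, 1.99428, 0.5056)  len=1.4625
  (v10,v13,v14) [-+-] → (-1.59858, 1.08244, 0.5056)–(-1.843, 0.887523, 0.5056)  len=0.3126
  (v12,v16,v13) [--+] → (-2.12122, 0.440909, 0.5056)–(-2.12122, 1.0215, 0.5056)  len=0.5806
  (v13,v16,v17) [+-+] → (-2.12122, 0.440909, 0.5056)–(-2.12122, -1.0215, 0.5056)  len=1.4624
  (v13,v17,v14) [++-] → (-1.843, -0.574887, 0.5056)–(-1.843, 0.887523, 0.5056)  len=1.4624
  (v14,v17,v18) [-+-] → (-1.843, -0.574887, 0.5056)–(-1.843, -0.887523, 0.5056)  len=0.3126
  (v16,v20,v17) [--+] → (-1.66729, -1.3835, 0.5056)–(-2.12122, -1.0215, 0.5056)  len=0.5806
  (v17,v20,v21) [+-+] → (-1.66729, -1.3835, 0.5056)–(-0.523866, -2.29534, 0.5056)  len=1.4625
  (v17,v21,v18) [++-] → (-0.699578, -1.79937, 0.5056)–(-1.843, -0.887523, 0.5056)  len=1.4625
  (v18,v21,v22) [-+-] → (-0.699578, -1.79937, 0.5056)–(-0.455158, -1.99428, 0.5056)  len=0.3126
  (v20,v24,v21) [--+] → (0.0421741, -2.16614, 0.5056)–(-0.523866, -2.29534, 0.5056)  len=0.5806
  (v21,v24,v25) [+-+] → (0.0421741, -2.16614, 0.5056)–(1.46797, -1.84071, 0.5056)  len=1.4625
  (v21,v25,v22) [++-] → (0.970634, -1.66886, 0.5056)–(-0.455158, -1.99428, 0.5056)  len=1.4625
  (v22,v25,v26) [-+-] → (0.970634, -1.66886, 0.5056)–(1.27543, -1.59929, 0.5056)  len=0.3126
  (v24,v0,v25) [--+] → (1.71987, -1.31762, 0.5056)–(1.46797, -1.84071, 0.5056)  len=0.5806
  (v25,v0,v1) [+-+] → (1.71987, -1.31762, 0.5056)–(2.3544, 0, 0.5056)  len=1.4624
  (v25,v1,v26) [++-] → (1.90996, -0.281663, 0.5056)–(1.27543, -1.59929, 0.5056)  len=1.4624
  (v26,v1,v2) [-+-] → (1.90996, -0.281663, 0.5056)–(2.0456, 0, 0.5056)  len=0.3126

Chained into 2 loop(s):
  loop 1: 14 segments, perimeter = 14.3014
  loop 2: 14 segments, perimeter = 12.4256
Total perimeter = 26.727

loops=2 perimeter=26.727


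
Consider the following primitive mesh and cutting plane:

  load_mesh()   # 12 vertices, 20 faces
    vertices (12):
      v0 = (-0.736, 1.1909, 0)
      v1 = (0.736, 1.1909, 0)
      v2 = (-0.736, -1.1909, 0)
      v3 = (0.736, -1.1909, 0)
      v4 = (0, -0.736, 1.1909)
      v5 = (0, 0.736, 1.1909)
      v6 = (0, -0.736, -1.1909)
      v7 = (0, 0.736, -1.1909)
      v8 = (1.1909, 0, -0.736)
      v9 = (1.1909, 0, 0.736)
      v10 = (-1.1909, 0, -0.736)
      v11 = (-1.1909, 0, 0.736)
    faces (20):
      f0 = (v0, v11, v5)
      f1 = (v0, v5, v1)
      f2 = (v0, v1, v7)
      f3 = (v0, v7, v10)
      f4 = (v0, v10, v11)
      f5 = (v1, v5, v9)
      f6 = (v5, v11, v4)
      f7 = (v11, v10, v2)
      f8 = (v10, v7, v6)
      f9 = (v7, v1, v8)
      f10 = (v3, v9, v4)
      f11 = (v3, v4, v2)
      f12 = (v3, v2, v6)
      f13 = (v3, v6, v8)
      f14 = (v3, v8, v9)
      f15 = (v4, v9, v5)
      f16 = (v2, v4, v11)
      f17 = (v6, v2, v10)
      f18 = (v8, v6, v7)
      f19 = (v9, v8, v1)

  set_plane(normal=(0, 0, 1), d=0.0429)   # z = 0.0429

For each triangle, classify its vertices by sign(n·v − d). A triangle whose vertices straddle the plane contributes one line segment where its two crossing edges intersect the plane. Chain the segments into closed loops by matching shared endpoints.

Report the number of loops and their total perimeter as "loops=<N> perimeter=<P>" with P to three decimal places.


loops=1 perimeter=7.940

Straddling triangles (10 of 20):
  (v0,v11,v5) [-++] → (-0.762515, 1.12148, 0.0429)–(-0.709487, 1.17451, 0.0429)  len=0.0750
  (v0,v5,v1) [-+-] → (-0.709487, 1.17451, 0.0429)–(0.709487, 1.17451, 0.0429)  len=1.4190
  (v0,v10,v11) [--+] → (-1.1909, 0, 0.0429)–(-0.762515, 1.12148, 0.0429)  len=1.2005
  (v1,v5,v9) [-++] → (0.709487, 1.17451, 0.0429)–(0.762515, 1.12148, 0.0429)  len=0.0750
  (v11,v10,v2) [+--] → (-1.1909, 0, 0.0429)–(-0.762515, -1.12148, 0.0429)  len=1.2005
  (v3,v9,v4) [-++] → (0.762515, -1.12148, 0.0429)–(0.709487, -1.17451, 0.0429)  len=0.0750
  (v3,v4,v2) [-+-] → (0.709487, -1.17451, 0.0429)–(-0.709487, -1.17451, 0.0429)  len=1.4190
  (v3,v8,v9) [--+] → (1.1909, 0, 0.0429)–(0.762515, -1.12148, 0.0429)  len=1.2005
  (v2,v4,v11) [-++] → (-0.709487, -1.17451, 0.0429)–(-0.762515, -1.12148, 0.0429)  len=0.0750
  (v9,v8,v1) [+--] → (1.1909, 0, 0.0429)–(0.762515, 1.12148, 0.0429)  len=1.2005

Chained into 1 loop(s):
  loop 1: 10 segments, perimeter = 7.9400
Total perimeter = 7.940


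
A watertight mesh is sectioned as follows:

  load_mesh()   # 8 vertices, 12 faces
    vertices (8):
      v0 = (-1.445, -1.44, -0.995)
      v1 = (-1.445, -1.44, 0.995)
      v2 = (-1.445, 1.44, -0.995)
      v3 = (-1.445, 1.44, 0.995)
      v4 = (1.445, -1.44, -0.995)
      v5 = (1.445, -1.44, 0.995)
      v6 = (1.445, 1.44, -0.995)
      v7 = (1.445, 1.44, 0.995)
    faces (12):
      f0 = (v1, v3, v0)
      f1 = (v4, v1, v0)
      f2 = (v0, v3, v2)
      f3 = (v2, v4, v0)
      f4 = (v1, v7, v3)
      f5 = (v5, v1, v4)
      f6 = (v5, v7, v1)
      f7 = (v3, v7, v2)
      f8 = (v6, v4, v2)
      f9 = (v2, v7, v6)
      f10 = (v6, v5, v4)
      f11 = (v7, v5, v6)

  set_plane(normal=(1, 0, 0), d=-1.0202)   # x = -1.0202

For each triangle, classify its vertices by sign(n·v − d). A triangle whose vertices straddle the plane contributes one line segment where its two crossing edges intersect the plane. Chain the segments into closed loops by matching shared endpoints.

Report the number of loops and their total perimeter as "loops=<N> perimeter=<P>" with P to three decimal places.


loops=1 perimeter=9.740

Straddling triangles (8 of 12):
  (v4,v1,v0) [+--] → (-1.0202, -1.44, 0.702491)–(-1.0202, -1.44, -0.995)  len=1.6975
  (v2,v4,v0) [-+-] → (-1.0202, 1.01667, -0.995)–(-1.0202, -1.44, -0.995)  len=2.4567
  (v1,v7,v3) [-+-] → (-1.0202, -1.01667, 0.995)–(-1.0202, 1.44, 0.995)  len=2.4567
  (v5,v1,v4) [+-+] → (-1.0202, -1.44, 0.995)–(-1.0202, -1.44, 0.702491)  len=0.2925
  (v5,v7,v1) [++-] → (-1.0202, -1.01667, 0.995)–(-1.0202, -1.44, 0.995)  len=0.4233
  (v3,v7,v2) [-+-] → (-1.0202, 1.44, 0.995)–(-1.0202, 1.44, -0.702491)  len=1.6975
  (v6,v4,v2) [++-] → (-1.0202, 1.01667, -0.995)–(-1.0202, 1.44, -0.995)  len=0.4233
  (v2,v7,v6) [-++] → (-1.0202, 1.44, -0.702491)–(-1.0202, 1.44, -0.995)  len=0.2925

Chained into 1 loop(s):
  loop 1: 8 segments, perimeter = 9.7400
Total perimeter = 9.740


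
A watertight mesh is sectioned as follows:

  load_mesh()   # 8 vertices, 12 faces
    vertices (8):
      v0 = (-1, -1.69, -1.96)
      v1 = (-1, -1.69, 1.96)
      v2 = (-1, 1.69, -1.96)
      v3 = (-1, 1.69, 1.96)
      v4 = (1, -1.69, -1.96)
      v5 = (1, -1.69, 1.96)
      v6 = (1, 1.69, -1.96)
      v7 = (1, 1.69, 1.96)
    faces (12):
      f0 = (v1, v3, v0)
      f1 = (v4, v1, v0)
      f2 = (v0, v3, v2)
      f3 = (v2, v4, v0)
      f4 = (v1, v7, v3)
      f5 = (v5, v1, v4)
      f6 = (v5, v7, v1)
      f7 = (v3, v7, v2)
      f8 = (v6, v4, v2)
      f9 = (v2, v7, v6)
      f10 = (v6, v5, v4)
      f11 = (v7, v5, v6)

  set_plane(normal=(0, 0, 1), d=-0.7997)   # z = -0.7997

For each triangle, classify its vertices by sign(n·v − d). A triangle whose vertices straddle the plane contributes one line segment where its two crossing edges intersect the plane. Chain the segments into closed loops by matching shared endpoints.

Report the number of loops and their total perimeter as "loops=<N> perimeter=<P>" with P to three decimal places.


Straddling triangles (8 of 12):
  (v1,v3,v0) [++-] → (-1, -0.689537, -0.7997)–(-1, -1.69, -0.7997)  len=1.0005
  (v4,v1,v0) [-+-] → (0.40801, -1.69, -0.7997)–(-1, -1.69, -0.7997)  len=1.4080
  (v0,v3,v2) [-+-] → (-1, -0.689537, -0.7997)–(-1, 1.69, -0.7997)  len=2.3795
  (v5,v1,v4) [++-] → (0.40801, -1.69, -0.7997)–(1, -1.69, -0.7997)  len=0.5920
  (v3,v7,v2) [++-] → (-0.40801, 1.69, -0.7997)–(-1, 1.69, -0.7997)  len=0.5920
  (v2,v7,v6) [-+-] → (-0.40801, 1.69, -0.7997)–(1, 1.69, -0.7997)  len=1.4080
  (v6,v5,v4) [-+-] → (1, 0.689537, -0.7997)–(1, -1.69, -0.7997)  len=2.3795
  (v7,v5,v6) [++-] → (1, 0.689537, -0.7997)–(1, 1.69, -0.7997)  len=1.0005

Chained into 1 loop(s):
  loop 1: 8 segments, perimeter = 10.7600
Total perimeter = 10.760

loops=1 perimeter=10.760


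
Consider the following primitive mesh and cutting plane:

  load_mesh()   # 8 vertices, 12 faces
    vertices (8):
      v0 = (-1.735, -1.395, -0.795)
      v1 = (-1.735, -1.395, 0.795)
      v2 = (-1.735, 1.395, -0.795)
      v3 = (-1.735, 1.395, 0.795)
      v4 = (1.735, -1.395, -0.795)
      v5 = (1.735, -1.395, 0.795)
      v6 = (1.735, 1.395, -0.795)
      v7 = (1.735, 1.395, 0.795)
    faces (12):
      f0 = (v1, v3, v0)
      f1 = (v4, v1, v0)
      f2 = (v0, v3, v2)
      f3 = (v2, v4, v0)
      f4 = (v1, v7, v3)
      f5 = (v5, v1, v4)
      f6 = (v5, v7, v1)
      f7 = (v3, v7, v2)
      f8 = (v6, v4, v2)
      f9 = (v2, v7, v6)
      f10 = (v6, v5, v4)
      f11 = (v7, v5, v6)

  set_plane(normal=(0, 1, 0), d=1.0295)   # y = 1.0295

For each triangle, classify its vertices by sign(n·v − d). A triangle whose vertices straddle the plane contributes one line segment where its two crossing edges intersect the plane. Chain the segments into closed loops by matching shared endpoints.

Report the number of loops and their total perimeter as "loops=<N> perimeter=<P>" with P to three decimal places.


loops=1 perimeter=10.120

Straddling triangles (8 of 12):
  (v1,v3,v0) [-+-] → (-1.735, 1.0295, 0.795)–(-1.735, 1.0295, 0.586704)  len=0.2083
  (v0,v3,v2) [-++] → (-1.735, 1.0295, 0.586704)–(-1.735, 1.0295, -0.795)  len=1.3817
  (v2,v4,v0) [+--] → (-1.28042, 1.0295, -0.795)–(-1.735, 1.0295, -0.795)  len=0.4546
  (v1,v7,v3) [-++] → (1.28042, 1.0295, 0.795)–(-1.735, 1.0295, 0.795)  len=3.0154
  (v5,v7,v1) [-+-] → (1.735, 1.0295, 0.795)–(1.28042, 1.0295, 0.795)  len=0.4546
  (v6,v4,v2) [+-+] → (1.735, 1.0295, -0.795)–(-1.28042, 1.0295, -0.795)  len=3.0154
  (v6,v5,v4) [+--] → (1.735, 1.0295, -0.586704)–(1.735, 1.0295, -0.795)  len=0.2083
  (v7,v5,v6) [+-+] → (1.735, 1.0295, 0.795)–(1.735, 1.0295, -0.586704)  len=1.3817

Chained into 1 loop(s):
  loop 1: 8 segments, perimeter = 10.1200
Total perimeter = 10.120


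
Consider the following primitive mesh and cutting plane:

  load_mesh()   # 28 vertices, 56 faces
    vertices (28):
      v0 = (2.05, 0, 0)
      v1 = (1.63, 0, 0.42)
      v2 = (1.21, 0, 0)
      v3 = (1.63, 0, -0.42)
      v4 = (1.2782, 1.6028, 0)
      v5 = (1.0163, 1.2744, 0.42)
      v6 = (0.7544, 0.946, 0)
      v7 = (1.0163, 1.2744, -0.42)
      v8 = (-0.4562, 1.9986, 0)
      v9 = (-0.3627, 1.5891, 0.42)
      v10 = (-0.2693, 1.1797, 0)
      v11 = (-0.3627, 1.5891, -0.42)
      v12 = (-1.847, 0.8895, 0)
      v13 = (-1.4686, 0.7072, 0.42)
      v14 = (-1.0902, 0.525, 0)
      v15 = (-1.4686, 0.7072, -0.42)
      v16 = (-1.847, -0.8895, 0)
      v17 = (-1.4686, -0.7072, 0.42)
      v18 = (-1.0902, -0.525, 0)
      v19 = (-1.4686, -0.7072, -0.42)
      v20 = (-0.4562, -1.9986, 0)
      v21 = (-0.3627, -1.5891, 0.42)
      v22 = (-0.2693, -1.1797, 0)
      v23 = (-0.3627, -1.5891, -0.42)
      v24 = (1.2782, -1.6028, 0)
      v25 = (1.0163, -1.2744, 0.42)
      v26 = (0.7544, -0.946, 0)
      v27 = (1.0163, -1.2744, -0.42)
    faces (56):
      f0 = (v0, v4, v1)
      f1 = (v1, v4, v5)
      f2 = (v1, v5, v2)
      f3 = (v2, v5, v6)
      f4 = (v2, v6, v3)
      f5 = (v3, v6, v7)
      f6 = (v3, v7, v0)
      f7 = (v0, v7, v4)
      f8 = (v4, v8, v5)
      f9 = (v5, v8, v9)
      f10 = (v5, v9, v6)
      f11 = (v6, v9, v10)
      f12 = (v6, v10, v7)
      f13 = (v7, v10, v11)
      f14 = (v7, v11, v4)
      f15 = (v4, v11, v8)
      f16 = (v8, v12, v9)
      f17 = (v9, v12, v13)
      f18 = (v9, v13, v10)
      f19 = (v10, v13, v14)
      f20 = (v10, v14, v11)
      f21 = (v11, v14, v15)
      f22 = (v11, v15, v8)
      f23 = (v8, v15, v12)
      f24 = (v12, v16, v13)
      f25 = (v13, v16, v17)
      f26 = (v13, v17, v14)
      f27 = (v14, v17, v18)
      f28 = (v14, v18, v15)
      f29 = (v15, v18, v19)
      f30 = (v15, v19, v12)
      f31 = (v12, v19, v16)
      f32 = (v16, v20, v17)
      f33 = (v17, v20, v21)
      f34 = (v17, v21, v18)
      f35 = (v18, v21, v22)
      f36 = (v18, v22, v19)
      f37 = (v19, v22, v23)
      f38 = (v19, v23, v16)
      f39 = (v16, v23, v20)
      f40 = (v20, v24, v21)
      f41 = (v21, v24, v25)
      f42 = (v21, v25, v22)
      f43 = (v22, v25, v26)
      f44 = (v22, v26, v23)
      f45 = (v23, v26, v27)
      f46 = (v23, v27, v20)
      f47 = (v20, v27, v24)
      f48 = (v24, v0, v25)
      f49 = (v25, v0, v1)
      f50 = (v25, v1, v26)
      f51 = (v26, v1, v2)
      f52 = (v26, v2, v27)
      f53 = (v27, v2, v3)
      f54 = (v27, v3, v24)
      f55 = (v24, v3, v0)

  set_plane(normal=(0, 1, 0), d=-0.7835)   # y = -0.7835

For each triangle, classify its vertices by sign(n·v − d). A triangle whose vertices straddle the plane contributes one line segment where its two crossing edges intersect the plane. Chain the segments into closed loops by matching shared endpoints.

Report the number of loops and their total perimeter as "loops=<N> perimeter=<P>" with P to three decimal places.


Straddling triangles (18 of 56):
  (v12,v16,v13) [+-+] → (-1.847, -0.7835, 0)–(-1.82188, -0.7835, 0.0278825)  len=0.0375
  (v13,v16,v17) [+-+] → (-1.82188, -0.7835, 0.0278825)–(-1.62698, -0.7835, 0.244213)  len=0.2912
  (v12,v19,v16) [++-] → (-1.62698, -0.7835, -0.244213)–(-1.847, -0.7835, 0)  len=0.3287
  (v16,v20,v17) [--+] → (-1.40878, -0.7835, 0.395185)–(-1.62698, -0.7835, 0.244213)  len=0.2653
  (v17,v20,v21) [+--] → (-1.40878, -0.7835, 0.395185)–(-1.37292, -0.7835, 0.42)  len=0.0436
  (v17,v21,v18) [+-+] → (-1.37292, -0.7835, 0.42)–(-0.91347, -0.7835, 0.10203)  len=0.5587
  (v18,v21,v22) [+--] → (-0.91347, -0.7835, 0.10203)–(-0.766078, -0.7835, 0)  len=0.1793
  (v18,v22,v19) [+-+] → (-0.766078, -0.7835, 0)–(-1.27494, -0.7835, -0.352178)  len=0.6188
  (v19,v22,v23) [+--] → (-1.27494, -0.7835, -0.352178)–(-1.37292, -0.7835, -0.42)  len=0.1192
  (v19,v23,v16) [+--] → (-1.37292, -0.7835, -0.42)–(-1.62698, -0.7835, -0.244213)  len=0.3089
  (v24,v0,v25) [-+-] → (1.67272, -0.7835, 0)–(1.41448, -0.7835, 0.258216)  len=0.3652
  (v25,v0,v1) [-++] → (1.41448, -0.7835, 0.258216)–(1.2527, -0.7835, 0.42)  len=0.2288
  (v25,v1,v26) [-+-] → (1.2527, -0.7835, 0.42)–(0.904807, -0.7835, 0.0721459)  len=0.4920
  (v26,v1,v2) [-++] → (0.904807, -0.7835, 0.0721459)–(0.832661, -0.7835, 0)  len=0.1020
  (v26,v2,v27) [-+-] → (0.832661, -0.7835, 0)–(1.09091, -0.7835, -0.258216)  len=0.3652
  (v27,v2,v3) [-++] → (1.09091, -0.7835, -0.258216)–(1.2527, -0.7835, -0.42)  len=0.2288
  (v27,v3,v24) [-+-] → (1.2527, -0.7835, -0.42)–(1.45803, -0.7835, -0.214691)  len=0.2904
  (v24,v3,v0) [-++] → (1.45803, -0.7835, -0.214691)–(1.67272, -0.7835, 0)  len=0.3036

Chained into 2 loop(s):
  loop 1: 10 segments, perimeter = 2.7513
  loop 2: 8 segments, perimeter = 2.3760
Total perimeter = 5.127

loops=2 perimeter=5.127


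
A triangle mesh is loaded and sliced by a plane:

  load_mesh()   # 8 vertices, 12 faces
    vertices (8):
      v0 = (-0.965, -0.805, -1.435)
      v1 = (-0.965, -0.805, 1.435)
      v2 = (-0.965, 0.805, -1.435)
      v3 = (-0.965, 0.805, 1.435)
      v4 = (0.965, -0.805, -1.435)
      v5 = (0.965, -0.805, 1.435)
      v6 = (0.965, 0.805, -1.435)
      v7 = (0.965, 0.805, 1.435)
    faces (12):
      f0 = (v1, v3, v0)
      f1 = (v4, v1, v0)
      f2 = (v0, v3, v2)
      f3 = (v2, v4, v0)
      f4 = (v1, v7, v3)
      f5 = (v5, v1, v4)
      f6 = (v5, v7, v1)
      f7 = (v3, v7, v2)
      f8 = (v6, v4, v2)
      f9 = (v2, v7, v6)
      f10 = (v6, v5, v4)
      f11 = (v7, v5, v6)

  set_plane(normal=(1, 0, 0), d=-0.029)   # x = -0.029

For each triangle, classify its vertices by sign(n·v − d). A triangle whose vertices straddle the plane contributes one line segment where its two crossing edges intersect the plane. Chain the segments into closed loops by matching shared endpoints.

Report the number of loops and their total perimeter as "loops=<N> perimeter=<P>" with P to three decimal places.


loops=1 perimeter=8.960

Straddling triangles (8 of 12):
  (v4,v1,v0) [+--] → (-0.029, -0.805, 0.0431244)–(-0.029, -0.805, -1.435)  len=1.4781
  (v2,v4,v0) [-+-] → (-0.029, 0.0241917, -1.435)–(-0.029, -0.805, -1.435)  len=0.8292
  (v1,v7,v3) [-+-] → (-0.029, -0.0241917, 1.435)–(-0.029, 0.805, 1.435)  len=0.8292
  (v5,v1,v4) [+-+] → (-0.029, -0.805, 1.435)–(-0.029, -0.805, 0.0431244)  len=1.3919
  (v5,v7,v1) [++-] → (-0.029, -0.0241917, 1.435)–(-0.029, -0.805, 1.435)  len=0.7808
  (v3,v7,v2) [-+-] → (-0.029, 0.805, 1.435)–(-0.029, 0.805, -0.0431244)  len=1.4781
  (v6,v4,v2) [++-] → (-0.029, 0.0241917, -1.435)–(-0.029, 0.805, -1.435)  len=0.7808
  (v2,v7,v6) [-++] → (-0.029, 0.805, -0.0431244)–(-0.029, 0.805, -1.435)  len=1.3919

Chained into 1 loop(s):
  loop 1: 8 segments, perimeter = 8.9600
Total perimeter = 8.960


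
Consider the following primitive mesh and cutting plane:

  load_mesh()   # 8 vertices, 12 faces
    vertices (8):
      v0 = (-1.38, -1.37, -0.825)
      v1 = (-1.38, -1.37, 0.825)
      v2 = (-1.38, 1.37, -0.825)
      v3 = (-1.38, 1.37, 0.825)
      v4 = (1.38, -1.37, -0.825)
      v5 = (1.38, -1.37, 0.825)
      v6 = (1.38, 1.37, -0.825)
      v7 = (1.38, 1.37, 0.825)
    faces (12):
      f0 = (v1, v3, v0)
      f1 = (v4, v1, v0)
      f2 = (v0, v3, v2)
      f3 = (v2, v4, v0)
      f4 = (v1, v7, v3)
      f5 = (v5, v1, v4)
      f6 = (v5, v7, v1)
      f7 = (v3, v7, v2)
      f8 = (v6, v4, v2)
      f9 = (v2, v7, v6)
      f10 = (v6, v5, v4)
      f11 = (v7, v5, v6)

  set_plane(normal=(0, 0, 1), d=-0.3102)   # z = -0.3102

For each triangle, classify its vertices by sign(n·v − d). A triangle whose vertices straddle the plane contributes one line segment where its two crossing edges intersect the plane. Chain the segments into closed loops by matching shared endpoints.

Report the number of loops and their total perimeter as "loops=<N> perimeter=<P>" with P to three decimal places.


loops=1 perimeter=11.000

Straddling triangles (8 of 12):
  (v1,v3,v0) [++-] → (-1.38, -0.51512, -0.3102)–(-1.38, -1.37, -0.3102)  len=0.8549
  (v4,v1,v0) [-+-] → (0.51888, -1.37, -0.3102)–(-1.38, -1.37, -0.3102)  len=1.8989
  (v0,v3,v2) [-+-] → (-1.38, -0.51512, -0.3102)–(-1.38, 1.37, -0.3102)  len=1.8851
  (v5,v1,v4) [++-] → (0.51888, -1.37, -0.3102)–(1.38, -1.37, -0.3102)  len=0.8611
  (v3,v7,v2) [++-] → (-0.51888, 1.37, -0.3102)–(-1.38, 1.37, -0.3102)  len=0.8611
  (v2,v7,v6) [-+-] → (-0.51888, 1.37, -0.3102)–(1.38, 1.37, -0.3102)  len=1.8989
  (v6,v5,v4) [-+-] → (1.38, 0.51512, -0.3102)–(1.38, -1.37, -0.3102)  len=1.8851
  (v7,v5,v6) [++-] → (1.38, 0.51512, -0.3102)–(1.38, 1.37, -0.3102)  len=0.8549

Chained into 1 loop(s):
  loop 1: 8 segments, perimeter = 11.0000
Total perimeter = 11.000


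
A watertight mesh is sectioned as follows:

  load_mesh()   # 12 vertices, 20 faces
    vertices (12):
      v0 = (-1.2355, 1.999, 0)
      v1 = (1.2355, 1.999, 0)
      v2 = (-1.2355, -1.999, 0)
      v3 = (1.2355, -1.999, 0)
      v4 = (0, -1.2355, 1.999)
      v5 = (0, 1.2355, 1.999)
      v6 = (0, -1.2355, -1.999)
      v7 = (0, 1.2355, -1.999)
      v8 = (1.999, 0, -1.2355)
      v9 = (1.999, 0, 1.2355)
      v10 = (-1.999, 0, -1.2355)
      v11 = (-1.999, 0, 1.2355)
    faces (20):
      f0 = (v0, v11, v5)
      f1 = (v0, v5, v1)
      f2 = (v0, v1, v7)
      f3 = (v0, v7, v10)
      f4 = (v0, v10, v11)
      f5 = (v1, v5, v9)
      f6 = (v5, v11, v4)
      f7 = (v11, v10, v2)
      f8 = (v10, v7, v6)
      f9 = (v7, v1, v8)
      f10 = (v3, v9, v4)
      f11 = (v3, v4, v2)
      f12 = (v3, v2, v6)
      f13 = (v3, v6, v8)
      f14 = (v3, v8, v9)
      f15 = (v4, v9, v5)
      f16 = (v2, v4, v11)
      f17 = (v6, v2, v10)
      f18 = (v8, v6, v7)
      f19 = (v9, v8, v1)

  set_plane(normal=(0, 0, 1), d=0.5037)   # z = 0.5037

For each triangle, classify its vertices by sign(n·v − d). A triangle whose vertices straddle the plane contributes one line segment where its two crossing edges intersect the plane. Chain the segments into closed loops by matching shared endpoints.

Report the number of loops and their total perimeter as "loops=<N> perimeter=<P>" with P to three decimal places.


Straddling triangles (10 of 20):
  (v0,v11,v5) [-++] → (-1.54677, 1.18403, 0.5037)–(-0.924184, 1.80662, 0.5037)  len=0.8805
  (v0,v5,v1) [-+-] → (-0.924184, 1.80662, 0.5037)–(0.924184, 1.80662, 0.5037)  len=1.8484
  (v0,v10,v11) [--+] → (-1.999, 0, 0.5037)–(-1.54677, 1.18403, 0.5037)  len=1.2675
  (v1,v5,v9) [-++] → (0.924184, 1.80662, 0.5037)–(1.54677, 1.18403, 0.5037)  len=0.8805
  (v11,v10,v2) [+--] → (-1.999, 0, 0.5037)–(-1.54677, -1.18403, 0.5037)  len=1.2675
  (v3,v9,v4) [-++] → (1.54677, -1.18403, 0.5037)–(0.924184, -1.80662, 0.5037)  len=0.8805
  (v3,v4,v2) [-+-] → (0.924184, -1.80662, 0.5037)–(-0.924184, -1.80662, 0.5037)  len=1.8484
  (v3,v8,v9) [--+] → (1.999, 0, 0.5037)–(1.54677, -1.18403, 0.5037)  len=1.2675
  (v2,v4,v11) [-++] → (-0.924184, -1.80662, 0.5037)–(-1.54677, -1.18403, 0.5037)  len=0.8805
  (v9,v8,v1) [+--] → (1.999, 0, 0.5037)–(1.54677, 1.18403, 0.5037)  len=1.2675

Chained into 1 loop(s):
  loop 1: 10 segments, perimeter = 12.2884
Total perimeter = 12.288

loops=1 perimeter=12.288


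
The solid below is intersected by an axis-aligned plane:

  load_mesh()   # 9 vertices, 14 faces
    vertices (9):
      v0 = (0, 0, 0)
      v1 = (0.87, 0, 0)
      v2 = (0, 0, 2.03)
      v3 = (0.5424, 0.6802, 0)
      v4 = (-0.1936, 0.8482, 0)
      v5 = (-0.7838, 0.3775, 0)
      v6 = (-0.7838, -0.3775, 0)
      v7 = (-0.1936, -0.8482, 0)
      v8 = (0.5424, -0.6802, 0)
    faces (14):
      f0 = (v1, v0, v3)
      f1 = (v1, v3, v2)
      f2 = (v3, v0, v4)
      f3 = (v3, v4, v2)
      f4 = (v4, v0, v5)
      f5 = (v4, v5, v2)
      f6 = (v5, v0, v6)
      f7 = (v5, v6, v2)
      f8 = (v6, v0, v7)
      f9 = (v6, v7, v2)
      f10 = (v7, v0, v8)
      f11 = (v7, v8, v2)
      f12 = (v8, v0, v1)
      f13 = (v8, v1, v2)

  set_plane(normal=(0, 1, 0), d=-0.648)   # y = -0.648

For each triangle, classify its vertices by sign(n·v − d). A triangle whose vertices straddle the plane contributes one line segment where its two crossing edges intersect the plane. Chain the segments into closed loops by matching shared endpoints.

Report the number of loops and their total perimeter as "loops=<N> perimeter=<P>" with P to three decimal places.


loops=1 perimeter=2.438

Straddling triangles (6 of 14):
  (v6,v0,v7) [++-] → (-0.147905, -0.648, 0)–(-0.444626, -0.648, 0)  len=0.2967
  (v6,v7,v2) [+-+] → (-0.444626, -0.648, 0)–(-0.147905, -0.648, 0.479139)  len=0.5636
  (v7,v0,v8) [-+-] → (-0.147905, -0.648, 0)–(0.516723, -0.648, 0)  len=0.6646
  (v7,v8,v2) [--+] → (0.516723, -0.648, 0.0960982)–(-0.147905, -0.648, 0.479139)  len=0.7671
  (v8,v0,v1) [-++] → (0.516723, -0.648, 0)–(0.557908, -0.648, 0)  len=0.0412
  (v8,v1,v2) [-++] → (0.557908, -0.648, 0)–(0.516723, -0.648, 0.0960982)  len=0.1046

Chained into 1 loop(s):
  loop 1: 6 segments, perimeter = 2.4378
Total perimeter = 2.438


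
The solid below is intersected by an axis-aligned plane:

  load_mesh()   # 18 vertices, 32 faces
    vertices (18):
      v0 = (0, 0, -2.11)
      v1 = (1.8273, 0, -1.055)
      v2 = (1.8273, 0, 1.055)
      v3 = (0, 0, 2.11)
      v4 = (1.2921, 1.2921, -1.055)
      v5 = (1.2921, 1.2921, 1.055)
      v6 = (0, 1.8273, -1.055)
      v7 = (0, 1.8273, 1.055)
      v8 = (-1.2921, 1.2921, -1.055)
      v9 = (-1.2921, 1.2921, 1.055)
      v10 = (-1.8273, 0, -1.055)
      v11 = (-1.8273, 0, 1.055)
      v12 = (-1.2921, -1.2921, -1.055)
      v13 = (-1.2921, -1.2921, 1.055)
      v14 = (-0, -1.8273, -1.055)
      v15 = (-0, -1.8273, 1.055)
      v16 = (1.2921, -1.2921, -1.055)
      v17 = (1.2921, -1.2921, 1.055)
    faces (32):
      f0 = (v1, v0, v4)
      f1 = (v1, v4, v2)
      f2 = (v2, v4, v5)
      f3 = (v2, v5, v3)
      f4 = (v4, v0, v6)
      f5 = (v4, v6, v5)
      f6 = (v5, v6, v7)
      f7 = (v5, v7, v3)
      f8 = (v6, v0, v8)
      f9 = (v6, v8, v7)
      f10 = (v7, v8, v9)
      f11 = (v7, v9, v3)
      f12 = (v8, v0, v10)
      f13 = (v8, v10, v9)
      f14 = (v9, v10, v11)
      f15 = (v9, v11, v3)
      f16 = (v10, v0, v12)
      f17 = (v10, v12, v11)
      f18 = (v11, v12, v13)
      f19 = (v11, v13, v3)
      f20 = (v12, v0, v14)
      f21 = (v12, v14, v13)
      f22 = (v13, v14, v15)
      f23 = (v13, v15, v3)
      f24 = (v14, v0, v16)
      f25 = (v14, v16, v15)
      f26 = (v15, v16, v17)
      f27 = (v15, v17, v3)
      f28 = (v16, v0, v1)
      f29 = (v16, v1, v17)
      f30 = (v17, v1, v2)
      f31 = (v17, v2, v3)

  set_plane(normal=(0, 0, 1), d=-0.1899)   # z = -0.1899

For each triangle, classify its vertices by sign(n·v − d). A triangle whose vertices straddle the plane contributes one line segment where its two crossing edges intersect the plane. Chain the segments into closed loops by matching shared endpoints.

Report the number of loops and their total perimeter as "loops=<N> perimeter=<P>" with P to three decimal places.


Straddling triangles (16 of 32):
  (v1,v4,v2) [--+] → (1.51153, 0.762339, -0.1899)–(1.8273, 0, -0.1899)  len=0.8251
  (v2,v4,v5) [+-+] → (1.51153, 0.762339, -0.1899)–(1.2921, 1.2921, -0.1899)  len=0.5734
  (v4,v6,v5) [--+] → (0.529761, 1.60787, -0.1899)–(1.2921, 1.2921, -0.1899)  len=0.8251
  (v5,v6,v7) [+-+] → (0.529761, 1.60787, -0.1899)–(0, 1.8273, -0.1899)  len=0.5734
  (v6,v8,v7) [--+] → (-0.762339, 1.51153, -0.1899)–(0, 1.8273, -0.1899)  len=0.8251
  (v7,v8,v9) [+-+] → (-0.762339, 1.51153, -0.1899)–(-1.2921, 1.2921, -0.1899)  len=0.5734
  (v8,v10,v9) [--+] → (-1.60787, 0.529761, -0.1899)–(-1.2921, 1.2921, -0.1899)  len=0.8251
  (v9,v10,v11) [+-+] → (-1.60787, 0.529761, -0.1899)–(-1.8273, 0, -0.1899)  len=0.5734
  (v10,v12,v11) [--+] → (-1.51153, -0.762339, -0.1899)–(-1.8273, 0, -0.1899)  len=0.8251
  (v11,v12,v13) [+-+] → (-1.51153, -0.762339, -0.1899)–(-1.2921, -1.2921, -0.1899)  len=0.5734
  (v12,v14,v13) [--+] → (-0.529761, -1.60787, -0.1899)–(-1.2921, -1.2921, -0.1899)  len=0.8251
  (v13,v14,v15) [+-+] → (-0.529761, -1.60787, -0.1899)–(0, -1.8273, -0.1899)  len=0.5734
  (v14,v16,v15) [--+] → (0.762339, -1.51153, -0.1899)–(0, -1.8273, -0.1899)  len=0.8251
  (v15,v16,v17) [+-+] → (0.762339, -1.51153, -0.1899)–(1.2921, -1.2921, -0.1899)  len=0.5734
  (v16,v1,v17) [--+] → (1.60787, -0.529761, -0.1899)–(1.2921, -1.2921, -0.1899)  len=0.8251
  (v17,v1,v2) [+-+] → (1.60787, -0.529761, -0.1899)–(1.8273, 0, -0.1899)  len=0.5734

Chained into 1 loop(s):
  loop 1: 16 segments, perimeter = 11.1885
Total perimeter = 11.188

loops=1 perimeter=11.188
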